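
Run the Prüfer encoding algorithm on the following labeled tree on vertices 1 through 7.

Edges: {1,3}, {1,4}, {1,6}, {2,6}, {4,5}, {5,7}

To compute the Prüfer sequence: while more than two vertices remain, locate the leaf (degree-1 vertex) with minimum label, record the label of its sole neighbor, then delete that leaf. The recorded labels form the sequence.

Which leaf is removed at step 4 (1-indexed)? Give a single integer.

Answer: 1

Derivation:
Step 1: current leaves = {2,3,7}. Remove leaf 2 (neighbor: 6).
Step 2: current leaves = {3,6,7}. Remove leaf 3 (neighbor: 1).
Step 3: current leaves = {6,7}. Remove leaf 6 (neighbor: 1).
Step 4: current leaves = {1,7}. Remove leaf 1 (neighbor: 4).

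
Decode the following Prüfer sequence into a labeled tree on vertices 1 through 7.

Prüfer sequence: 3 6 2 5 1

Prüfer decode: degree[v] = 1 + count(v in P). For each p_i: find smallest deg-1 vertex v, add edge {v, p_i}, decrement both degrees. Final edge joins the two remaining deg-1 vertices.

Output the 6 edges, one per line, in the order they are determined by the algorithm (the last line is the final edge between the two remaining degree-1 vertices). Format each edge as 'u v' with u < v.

Answer: 3 4
3 6
2 6
2 5
1 5
1 7

Derivation:
Initial degrees: {1:2, 2:2, 3:2, 4:1, 5:2, 6:2, 7:1}
Step 1: smallest deg-1 vertex = 4, p_1 = 3. Add edge {3,4}. Now deg[4]=0, deg[3]=1.
Step 2: smallest deg-1 vertex = 3, p_2 = 6. Add edge {3,6}. Now deg[3]=0, deg[6]=1.
Step 3: smallest deg-1 vertex = 6, p_3 = 2. Add edge {2,6}. Now deg[6]=0, deg[2]=1.
Step 4: smallest deg-1 vertex = 2, p_4 = 5. Add edge {2,5}. Now deg[2]=0, deg[5]=1.
Step 5: smallest deg-1 vertex = 5, p_5 = 1. Add edge {1,5}. Now deg[5]=0, deg[1]=1.
Final: two remaining deg-1 vertices are 1, 7. Add edge {1,7}.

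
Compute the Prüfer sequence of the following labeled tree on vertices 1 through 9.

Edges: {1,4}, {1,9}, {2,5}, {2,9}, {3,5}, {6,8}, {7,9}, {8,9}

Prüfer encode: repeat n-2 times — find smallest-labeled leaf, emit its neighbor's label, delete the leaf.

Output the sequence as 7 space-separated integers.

Step 1: leaves = {3,4,6,7}. Remove smallest leaf 3, emit neighbor 5.
Step 2: leaves = {4,5,6,7}. Remove smallest leaf 4, emit neighbor 1.
Step 3: leaves = {1,5,6,7}. Remove smallest leaf 1, emit neighbor 9.
Step 4: leaves = {5,6,7}. Remove smallest leaf 5, emit neighbor 2.
Step 5: leaves = {2,6,7}. Remove smallest leaf 2, emit neighbor 9.
Step 6: leaves = {6,7}. Remove smallest leaf 6, emit neighbor 8.
Step 7: leaves = {7,8}. Remove smallest leaf 7, emit neighbor 9.
Done: 2 vertices remain (8, 9). Sequence = [5 1 9 2 9 8 9]

Answer: 5 1 9 2 9 8 9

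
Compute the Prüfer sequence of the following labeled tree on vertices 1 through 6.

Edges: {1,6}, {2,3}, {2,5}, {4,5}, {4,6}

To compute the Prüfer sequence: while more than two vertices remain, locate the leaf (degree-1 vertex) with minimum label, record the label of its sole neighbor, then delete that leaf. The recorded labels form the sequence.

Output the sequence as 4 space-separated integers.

Step 1: leaves = {1,3}. Remove smallest leaf 1, emit neighbor 6.
Step 2: leaves = {3,6}. Remove smallest leaf 3, emit neighbor 2.
Step 3: leaves = {2,6}. Remove smallest leaf 2, emit neighbor 5.
Step 4: leaves = {5,6}. Remove smallest leaf 5, emit neighbor 4.
Done: 2 vertices remain (4, 6). Sequence = [6 2 5 4]

Answer: 6 2 5 4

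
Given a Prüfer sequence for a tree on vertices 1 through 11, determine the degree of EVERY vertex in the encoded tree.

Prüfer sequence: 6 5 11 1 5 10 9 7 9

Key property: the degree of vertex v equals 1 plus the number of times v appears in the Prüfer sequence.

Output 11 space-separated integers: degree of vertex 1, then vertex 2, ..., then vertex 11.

Answer: 2 1 1 1 3 2 2 1 3 2 2

Derivation:
p_1 = 6: count[6] becomes 1
p_2 = 5: count[5] becomes 1
p_3 = 11: count[11] becomes 1
p_4 = 1: count[1] becomes 1
p_5 = 5: count[5] becomes 2
p_6 = 10: count[10] becomes 1
p_7 = 9: count[9] becomes 1
p_8 = 7: count[7] becomes 1
p_9 = 9: count[9] becomes 2
Degrees (1 + count): deg[1]=1+1=2, deg[2]=1+0=1, deg[3]=1+0=1, deg[4]=1+0=1, deg[5]=1+2=3, deg[6]=1+1=2, deg[7]=1+1=2, deg[8]=1+0=1, deg[9]=1+2=3, deg[10]=1+1=2, deg[11]=1+1=2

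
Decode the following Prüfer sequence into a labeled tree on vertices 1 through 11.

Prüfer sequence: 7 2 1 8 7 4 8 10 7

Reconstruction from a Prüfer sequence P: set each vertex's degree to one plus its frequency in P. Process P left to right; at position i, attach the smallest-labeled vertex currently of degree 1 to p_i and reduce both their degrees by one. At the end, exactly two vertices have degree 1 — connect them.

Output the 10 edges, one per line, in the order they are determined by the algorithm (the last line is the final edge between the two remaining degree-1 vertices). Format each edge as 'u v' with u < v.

Initial degrees: {1:2, 2:2, 3:1, 4:2, 5:1, 6:1, 7:4, 8:3, 9:1, 10:2, 11:1}
Step 1: smallest deg-1 vertex = 3, p_1 = 7. Add edge {3,7}. Now deg[3]=0, deg[7]=3.
Step 2: smallest deg-1 vertex = 5, p_2 = 2. Add edge {2,5}. Now deg[5]=0, deg[2]=1.
Step 3: smallest deg-1 vertex = 2, p_3 = 1. Add edge {1,2}. Now deg[2]=0, deg[1]=1.
Step 4: smallest deg-1 vertex = 1, p_4 = 8. Add edge {1,8}. Now deg[1]=0, deg[8]=2.
Step 5: smallest deg-1 vertex = 6, p_5 = 7. Add edge {6,7}. Now deg[6]=0, deg[7]=2.
Step 6: smallest deg-1 vertex = 9, p_6 = 4. Add edge {4,9}. Now deg[9]=0, deg[4]=1.
Step 7: smallest deg-1 vertex = 4, p_7 = 8. Add edge {4,8}. Now deg[4]=0, deg[8]=1.
Step 8: smallest deg-1 vertex = 8, p_8 = 10. Add edge {8,10}. Now deg[8]=0, deg[10]=1.
Step 9: smallest deg-1 vertex = 10, p_9 = 7. Add edge {7,10}. Now deg[10]=0, deg[7]=1.
Final: two remaining deg-1 vertices are 7, 11. Add edge {7,11}.

Answer: 3 7
2 5
1 2
1 8
6 7
4 9
4 8
8 10
7 10
7 11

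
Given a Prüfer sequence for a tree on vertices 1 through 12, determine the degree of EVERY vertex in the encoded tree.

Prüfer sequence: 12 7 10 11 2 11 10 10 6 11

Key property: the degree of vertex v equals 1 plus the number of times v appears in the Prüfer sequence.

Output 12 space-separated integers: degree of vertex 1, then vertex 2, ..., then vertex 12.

p_1 = 12: count[12] becomes 1
p_2 = 7: count[7] becomes 1
p_3 = 10: count[10] becomes 1
p_4 = 11: count[11] becomes 1
p_5 = 2: count[2] becomes 1
p_6 = 11: count[11] becomes 2
p_7 = 10: count[10] becomes 2
p_8 = 10: count[10] becomes 3
p_9 = 6: count[6] becomes 1
p_10 = 11: count[11] becomes 3
Degrees (1 + count): deg[1]=1+0=1, deg[2]=1+1=2, deg[3]=1+0=1, deg[4]=1+0=1, deg[5]=1+0=1, deg[6]=1+1=2, deg[7]=1+1=2, deg[8]=1+0=1, deg[9]=1+0=1, deg[10]=1+3=4, deg[11]=1+3=4, deg[12]=1+1=2

Answer: 1 2 1 1 1 2 2 1 1 4 4 2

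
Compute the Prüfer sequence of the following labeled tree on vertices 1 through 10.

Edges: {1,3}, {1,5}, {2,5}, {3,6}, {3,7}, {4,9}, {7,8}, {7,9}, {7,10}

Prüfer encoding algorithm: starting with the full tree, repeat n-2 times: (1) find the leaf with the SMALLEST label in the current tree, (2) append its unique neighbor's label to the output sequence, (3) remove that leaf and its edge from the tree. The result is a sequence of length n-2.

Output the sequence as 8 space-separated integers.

Step 1: leaves = {2,4,6,8,10}. Remove smallest leaf 2, emit neighbor 5.
Step 2: leaves = {4,5,6,8,10}. Remove smallest leaf 4, emit neighbor 9.
Step 3: leaves = {5,6,8,9,10}. Remove smallest leaf 5, emit neighbor 1.
Step 4: leaves = {1,6,8,9,10}. Remove smallest leaf 1, emit neighbor 3.
Step 5: leaves = {6,8,9,10}. Remove smallest leaf 6, emit neighbor 3.
Step 6: leaves = {3,8,9,10}. Remove smallest leaf 3, emit neighbor 7.
Step 7: leaves = {8,9,10}. Remove smallest leaf 8, emit neighbor 7.
Step 8: leaves = {9,10}. Remove smallest leaf 9, emit neighbor 7.
Done: 2 vertices remain (7, 10). Sequence = [5 9 1 3 3 7 7 7]

Answer: 5 9 1 3 3 7 7 7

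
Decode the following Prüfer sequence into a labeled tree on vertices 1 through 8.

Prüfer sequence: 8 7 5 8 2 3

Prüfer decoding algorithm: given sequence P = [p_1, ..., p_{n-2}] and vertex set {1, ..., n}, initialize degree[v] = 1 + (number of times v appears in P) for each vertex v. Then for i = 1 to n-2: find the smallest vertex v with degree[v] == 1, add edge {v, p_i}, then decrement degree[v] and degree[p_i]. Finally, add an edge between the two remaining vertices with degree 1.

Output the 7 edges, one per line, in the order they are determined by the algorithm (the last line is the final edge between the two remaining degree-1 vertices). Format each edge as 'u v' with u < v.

Initial degrees: {1:1, 2:2, 3:2, 4:1, 5:2, 6:1, 7:2, 8:3}
Step 1: smallest deg-1 vertex = 1, p_1 = 8. Add edge {1,8}. Now deg[1]=0, deg[8]=2.
Step 2: smallest deg-1 vertex = 4, p_2 = 7. Add edge {4,7}. Now deg[4]=0, deg[7]=1.
Step 3: smallest deg-1 vertex = 6, p_3 = 5. Add edge {5,6}. Now deg[6]=0, deg[5]=1.
Step 4: smallest deg-1 vertex = 5, p_4 = 8. Add edge {5,8}. Now deg[5]=0, deg[8]=1.
Step 5: smallest deg-1 vertex = 7, p_5 = 2. Add edge {2,7}. Now deg[7]=0, deg[2]=1.
Step 6: smallest deg-1 vertex = 2, p_6 = 3. Add edge {2,3}. Now deg[2]=0, deg[3]=1.
Final: two remaining deg-1 vertices are 3, 8. Add edge {3,8}.

Answer: 1 8
4 7
5 6
5 8
2 7
2 3
3 8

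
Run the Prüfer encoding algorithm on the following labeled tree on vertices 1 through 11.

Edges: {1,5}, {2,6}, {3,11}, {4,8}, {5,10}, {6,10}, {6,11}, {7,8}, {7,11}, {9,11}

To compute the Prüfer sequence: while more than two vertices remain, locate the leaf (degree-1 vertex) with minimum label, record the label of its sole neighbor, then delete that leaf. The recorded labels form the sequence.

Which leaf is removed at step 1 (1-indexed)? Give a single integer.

Answer: 1

Derivation:
Step 1: current leaves = {1,2,3,4,9}. Remove leaf 1 (neighbor: 5).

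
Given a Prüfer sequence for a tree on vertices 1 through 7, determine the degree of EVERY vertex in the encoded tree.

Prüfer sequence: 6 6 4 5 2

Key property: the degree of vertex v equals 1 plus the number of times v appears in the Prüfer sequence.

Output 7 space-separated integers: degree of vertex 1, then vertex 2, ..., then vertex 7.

Answer: 1 2 1 2 2 3 1

Derivation:
p_1 = 6: count[6] becomes 1
p_2 = 6: count[6] becomes 2
p_3 = 4: count[4] becomes 1
p_4 = 5: count[5] becomes 1
p_5 = 2: count[2] becomes 1
Degrees (1 + count): deg[1]=1+0=1, deg[2]=1+1=2, deg[3]=1+0=1, deg[4]=1+1=2, deg[5]=1+1=2, deg[6]=1+2=3, deg[7]=1+0=1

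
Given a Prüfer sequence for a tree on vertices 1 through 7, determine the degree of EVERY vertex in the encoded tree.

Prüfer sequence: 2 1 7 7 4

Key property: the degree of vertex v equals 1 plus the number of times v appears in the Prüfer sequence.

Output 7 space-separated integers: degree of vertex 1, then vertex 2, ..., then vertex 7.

p_1 = 2: count[2] becomes 1
p_2 = 1: count[1] becomes 1
p_3 = 7: count[7] becomes 1
p_4 = 7: count[7] becomes 2
p_5 = 4: count[4] becomes 1
Degrees (1 + count): deg[1]=1+1=2, deg[2]=1+1=2, deg[3]=1+0=1, deg[4]=1+1=2, deg[5]=1+0=1, deg[6]=1+0=1, deg[7]=1+2=3

Answer: 2 2 1 2 1 1 3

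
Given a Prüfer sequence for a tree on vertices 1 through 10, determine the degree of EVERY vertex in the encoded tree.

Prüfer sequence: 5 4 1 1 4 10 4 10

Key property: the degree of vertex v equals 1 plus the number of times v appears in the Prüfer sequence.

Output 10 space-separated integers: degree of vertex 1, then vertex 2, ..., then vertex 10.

p_1 = 5: count[5] becomes 1
p_2 = 4: count[4] becomes 1
p_3 = 1: count[1] becomes 1
p_4 = 1: count[1] becomes 2
p_5 = 4: count[4] becomes 2
p_6 = 10: count[10] becomes 1
p_7 = 4: count[4] becomes 3
p_8 = 10: count[10] becomes 2
Degrees (1 + count): deg[1]=1+2=3, deg[2]=1+0=1, deg[3]=1+0=1, deg[4]=1+3=4, deg[5]=1+1=2, deg[6]=1+0=1, deg[7]=1+0=1, deg[8]=1+0=1, deg[9]=1+0=1, deg[10]=1+2=3

Answer: 3 1 1 4 2 1 1 1 1 3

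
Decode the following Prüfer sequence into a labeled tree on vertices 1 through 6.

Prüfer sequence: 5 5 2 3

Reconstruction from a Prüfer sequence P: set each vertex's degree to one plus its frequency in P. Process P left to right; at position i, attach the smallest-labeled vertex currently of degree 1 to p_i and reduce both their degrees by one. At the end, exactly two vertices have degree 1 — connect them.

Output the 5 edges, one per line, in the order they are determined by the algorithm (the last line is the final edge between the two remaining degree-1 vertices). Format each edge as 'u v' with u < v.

Answer: 1 5
4 5
2 5
2 3
3 6

Derivation:
Initial degrees: {1:1, 2:2, 3:2, 4:1, 5:3, 6:1}
Step 1: smallest deg-1 vertex = 1, p_1 = 5. Add edge {1,5}. Now deg[1]=0, deg[5]=2.
Step 2: smallest deg-1 vertex = 4, p_2 = 5. Add edge {4,5}. Now deg[4]=0, deg[5]=1.
Step 3: smallest deg-1 vertex = 5, p_3 = 2. Add edge {2,5}. Now deg[5]=0, deg[2]=1.
Step 4: smallest deg-1 vertex = 2, p_4 = 3. Add edge {2,3}. Now deg[2]=0, deg[3]=1.
Final: two remaining deg-1 vertices are 3, 6. Add edge {3,6}.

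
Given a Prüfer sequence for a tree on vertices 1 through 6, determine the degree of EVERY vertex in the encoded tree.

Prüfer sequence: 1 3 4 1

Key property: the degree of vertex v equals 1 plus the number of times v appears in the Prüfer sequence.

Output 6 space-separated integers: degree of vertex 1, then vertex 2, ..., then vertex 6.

p_1 = 1: count[1] becomes 1
p_2 = 3: count[3] becomes 1
p_3 = 4: count[4] becomes 1
p_4 = 1: count[1] becomes 2
Degrees (1 + count): deg[1]=1+2=3, deg[2]=1+0=1, deg[3]=1+1=2, deg[4]=1+1=2, deg[5]=1+0=1, deg[6]=1+0=1

Answer: 3 1 2 2 1 1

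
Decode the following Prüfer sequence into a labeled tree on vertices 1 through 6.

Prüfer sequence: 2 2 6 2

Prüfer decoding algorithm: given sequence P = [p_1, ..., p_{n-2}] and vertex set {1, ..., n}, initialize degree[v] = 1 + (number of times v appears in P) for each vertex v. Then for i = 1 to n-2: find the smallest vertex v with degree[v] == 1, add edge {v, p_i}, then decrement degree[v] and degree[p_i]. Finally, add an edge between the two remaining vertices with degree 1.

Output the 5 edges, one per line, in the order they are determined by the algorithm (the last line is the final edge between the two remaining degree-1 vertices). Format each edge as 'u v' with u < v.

Initial degrees: {1:1, 2:4, 3:1, 4:1, 5:1, 6:2}
Step 1: smallest deg-1 vertex = 1, p_1 = 2. Add edge {1,2}. Now deg[1]=0, deg[2]=3.
Step 2: smallest deg-1 vertex = 3, p_2 = 2. Add edge {2,3}. Now deg[3]=0, deg[2]=2.
Step 3: smallest deg-1 vertex = 4, p_3 = 6. Add edge {4,6}. Now deg[4]=0, deg[6]=1.
Step 4: smallest deg-1 vertex = 5, p_4 = 2. Add edge {2,5}. Now deg[5]=0, deg[2]=1.
Final: two remaining deg-1 vertices are 2, 6. Add edge {2,6}.

Answer: 1 2
2 3
4 6
2 5
2 6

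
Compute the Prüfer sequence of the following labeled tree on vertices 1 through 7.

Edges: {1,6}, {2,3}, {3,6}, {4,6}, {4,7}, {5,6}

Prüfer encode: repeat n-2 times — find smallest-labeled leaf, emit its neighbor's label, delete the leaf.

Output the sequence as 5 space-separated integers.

Answer: 6 3 6 6 4

Derivation:
Step 1: leaves = {1,2,5,7}. Remove smallest leaf 1, emit neighbor 6.
Step 2: leaves = {2,5,7}. Remove smallest leaf 2, emit neighbor 3.
Step 3: leaves = {3,5,7}. Remove smallest leaf 3, emit neighbor 6.
Step 4: leaves = {5,7}. Remove smallest leaf 5, emit neighbor 6.
Step 5: leaves = {6,7}. Remove smallest leaf 6, emit neighbor 4.
Done: 2 vertices remain (4, 7). Sequence = [6 3 6 6 4]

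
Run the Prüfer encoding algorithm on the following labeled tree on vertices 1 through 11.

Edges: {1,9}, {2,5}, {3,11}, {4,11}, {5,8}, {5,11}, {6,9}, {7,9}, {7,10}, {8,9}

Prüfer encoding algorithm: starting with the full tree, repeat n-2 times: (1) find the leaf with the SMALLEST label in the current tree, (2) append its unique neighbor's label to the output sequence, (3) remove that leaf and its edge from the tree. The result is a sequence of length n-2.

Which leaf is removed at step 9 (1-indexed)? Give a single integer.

Answer: 8

Derivation:
Step 1: current leaves = {1,2,3,4,6,10}. Remove leaf 1 (neighbor: 9).
Step 2: current leaves = {2,3,4,6,10}. Remove leaf 2 (neighbor: 5).
Step 3: current leaves = {3,4,6,10}. Remove leaf 3 (neighbor: 11).
Step 4: current leaves = {4,6,10}. Remove leaf 4 (neighbor: 11).
Step 5: current leaves = {6,10,11}. Remove leaf 6 (neighbor: 9).
Step 6: current leaves = {10,11}. Remove leaf 10 (neighbor: 7).
Step 7: current leaves = {7,11}. Remove leaf 7 (neighbor: 9).
Step 8: current leaves = {9,11}. Remove leaf 9 (neighbor: 8).
Step 9: current leaves = {8,11}. Remove leaf 8 (neighbor: 5).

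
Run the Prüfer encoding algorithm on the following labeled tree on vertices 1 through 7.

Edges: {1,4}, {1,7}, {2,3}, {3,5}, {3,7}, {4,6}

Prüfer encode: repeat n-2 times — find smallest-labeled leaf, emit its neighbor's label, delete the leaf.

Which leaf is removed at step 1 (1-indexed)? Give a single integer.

Answer: 2

Derivation:
Step 1: current leaves = {2,5,6}. Remove leaf 2 (neighbor: 3).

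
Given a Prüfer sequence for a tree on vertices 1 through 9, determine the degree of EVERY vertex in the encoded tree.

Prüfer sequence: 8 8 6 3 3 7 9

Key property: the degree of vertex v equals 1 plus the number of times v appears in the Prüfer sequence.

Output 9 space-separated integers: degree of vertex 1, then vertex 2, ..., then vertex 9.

p_1 = 8: count[8] becomes 1
p_2 = 8: count[8] becomes 2
p_3 = 6: count[6] becomes 1
p_4 = 3: count[3] becomes 1
p_5 = 3: count[3] becomes 2
p_6 = 7: count[7] becomes 1
p_7 = 9: count[9] becomes 1
Degrees (1 + count): deg[1]=1+0=1, deg[2]=1+0=1, deg[3]=1+2=3, deg[4]=1+0=1, deg[5]=1+0=1, deg[6]=1+1=2, deg[7]=1+1=2, deg[8]=1+2=3, deg[9]=1+1=2

Answer: 1 1 3 1 1 2 2 3 2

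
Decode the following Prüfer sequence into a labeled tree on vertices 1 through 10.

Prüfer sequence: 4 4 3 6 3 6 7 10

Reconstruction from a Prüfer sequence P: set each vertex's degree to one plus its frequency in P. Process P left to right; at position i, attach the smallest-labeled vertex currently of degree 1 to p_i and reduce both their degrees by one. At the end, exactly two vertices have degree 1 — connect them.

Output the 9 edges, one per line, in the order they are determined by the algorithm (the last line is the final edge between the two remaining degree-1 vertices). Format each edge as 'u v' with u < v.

Initial degrees: {1:1, 2:1, 3:3, 4:3, 5:1, 6:3, 7:2, 8:1, 9:1, 10:2}
Step 1: smallest deg-1 vertex = 1, p_1 = 4. Add edge {1,4}. Now deg[1]=0, deg[4]=2.
Step 2: smallest deg-1 vertex = 2, p_2 = 4. Add edge {2,4}. Now deg[2]=0, deg[4]=1.
Step 3: smallest deg-1 vertex = 4, p_3 = 3. Add edge {3,4}. Now deg[4]=0, deg[3]=2.
Step 4: smallest deg-1 vertex = 5, p_4 = 6. Add edge {5,6}. Now deg[5]=0, deg[6]=2.
Step 5: smallest deg-1 vertex = 8, p_5 = 3. Add edge {3,8}. Now deg[8]=0, deg[3]=1.
Step 6: smallest deg-1 vertex = 3, p_6 = 6. Add edge {3,6}. Now deg[3]=0, deg[6]=1.
Step 7: smallest deg-1 vertex = 6, p_7 = 7. Add edge {6,7}. Now deg[6]=0, deg[7]=1.
Step 8: smallest deg-1 vertex = 7, p_8 = 10. Add edge {7,10}. Now deg[7]=0, deg[10]=1.
Final: two remaining deg-1 vertices are 9, 10. Add edge {9,10}.

Answer: 1 4
2 4
3 4
5 6
3 8
3 6
6 7
7 10
9 10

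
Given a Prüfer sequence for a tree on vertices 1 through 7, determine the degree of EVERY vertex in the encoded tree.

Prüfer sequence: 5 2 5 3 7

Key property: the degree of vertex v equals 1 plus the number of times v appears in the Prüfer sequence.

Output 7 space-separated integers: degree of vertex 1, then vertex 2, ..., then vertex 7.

Answer: 1 2 2 1 3 1 2

Derivation:
p_1 = 5: count[5] becomes 1
p_2 = 2: count[2] becomes 1
p_3 = 5: count[5] becomes 2
p_4 = 3: count[3] becomes 1
p_5 = 7: count[7] becomes 1
Degrees (1 + count): deg[1]=1+0=1, deg[2]=1+1=2, deg[3]=1+1=2, deg[4]=1+0=1, deg[5]=1+2=3, deg[6]=1+0=1, deg[7]=1+1=2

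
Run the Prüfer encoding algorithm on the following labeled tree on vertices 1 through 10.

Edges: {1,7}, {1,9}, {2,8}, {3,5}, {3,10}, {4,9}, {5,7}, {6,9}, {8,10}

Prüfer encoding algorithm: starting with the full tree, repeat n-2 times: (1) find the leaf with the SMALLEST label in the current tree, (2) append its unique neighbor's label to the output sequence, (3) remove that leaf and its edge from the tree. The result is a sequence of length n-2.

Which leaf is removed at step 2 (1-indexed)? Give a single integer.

Answer: 4

Derivation:
Step 1: current leaves = {2,4,6}. Remove leaf 2 (neighbor: 8).
Step 2: current leaves = {4,6,8}. Remove leaf 4 (neighbor: 9).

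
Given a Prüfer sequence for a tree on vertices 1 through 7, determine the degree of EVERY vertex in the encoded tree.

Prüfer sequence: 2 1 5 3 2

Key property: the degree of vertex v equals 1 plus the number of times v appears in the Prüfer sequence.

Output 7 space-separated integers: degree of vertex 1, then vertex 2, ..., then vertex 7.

p_1 = 2: count[2] becomes 1
p_2 = 1: count[1] becomes 1
p_3 = 5: count[5] becomes 1
p_4 = 3: count[3] becomes 1
p_5 = 2: count[2] becomes 2
Degrees (1 + count): deg[1]=1+1=2, deg[2]=1+2=3, deg[3]=1+1=2, deg[4]=1+0=1, deg[5]=1+1=2, deg[6]=1+0=1, deg[7]=1+0=1

Answer: 2 3 2 1 2 1 1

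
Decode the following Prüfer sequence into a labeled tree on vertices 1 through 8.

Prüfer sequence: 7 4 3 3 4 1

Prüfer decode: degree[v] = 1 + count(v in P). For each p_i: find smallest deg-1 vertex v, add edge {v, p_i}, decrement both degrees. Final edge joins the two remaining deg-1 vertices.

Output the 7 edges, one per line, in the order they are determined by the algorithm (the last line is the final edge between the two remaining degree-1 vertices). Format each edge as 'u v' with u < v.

Answer: 2 7
4 5
3 6
3 7
3 4
1 4
1 8

Derivation:
Initial degrees: {1:2, 2:1, 3:3, 4:3, 5:1, 6:1, 7:2, 8:1}
Step 1: smallest deg-1 vertex = 2, p_1 = 7. Add edge {2,7}. Now deg[2]=0, deg[7]=1.
Step 2: smallest deg-1 vertex = 5, p_2 = 4. Add edge {4,5}. Now deg[5]=0, deg[4]=2.
Step 3: smallest deg-1 vertex = 6, p_3 = 3. Add edge {3,6}. Now deg[6]=0, deg[3]=2.
Step 4: smallest deg-1 vertex = 7, p_4 = 3. Add edge {3,7}. Now deg[7]=0, deg[3]=1.
Step 5: smallest deg-1 vertex = 3, p_5 = 4. Add edge {3,4}. Now deg[3]=0, deg[4]=1.
Step 6: smallest deg-1 vertex = 4, p_6 = 1. Add edge {1,4}. Now deg[4]=0, deg[1]=1.
Final: two remaining deg-1 vertices are 1, 8. Add edge {1,8}.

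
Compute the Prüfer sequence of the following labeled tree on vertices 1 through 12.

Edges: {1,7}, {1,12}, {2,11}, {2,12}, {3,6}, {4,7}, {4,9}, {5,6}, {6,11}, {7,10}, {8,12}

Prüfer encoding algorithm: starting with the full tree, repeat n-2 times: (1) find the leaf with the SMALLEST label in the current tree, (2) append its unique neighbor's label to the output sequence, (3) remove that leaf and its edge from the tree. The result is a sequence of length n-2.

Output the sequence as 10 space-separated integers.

Step 1: leaves = {3,5,8,9,10}. Remove smallest leaf 3, emit neighbor 6.
Step 2: leaves = {5,8,9,10}. Remove smallest leaf 5, emit neighbor 6.
Step 3: leaves = {6,8,9,10}. Remove smallest leaf 6, emit neighbor 11.
Step 4: leaves = {8,9,10,11}. Remove smallest leaf 8, emit neighbor 12.
Step 5: leaves = {9,10,11}. Remove smallest leaf 9, emit neighbor 4.
Step 6: leaves = {4,10,11}. Remove smallest leaf 4, emit neighbor 7.
Step 7: leaves = {10,11}. Remove smallest leaf 10, emit neighbor 7.
Step 8: leaves = {7,11}. Remove smallest leaf 7, emit neighbor 1.
Step 9: leaves = {1,11}. Remove smallest leaf 1, emit neighbor 12.
Step 10: leaves = {11,12}. Remove smallest leaf 11, emit neighbor 2.
Done: 2 vertices remain (2, 12). Sequence = [6 6 11 12 4 7 7 1 12 2]

Answer: 6 6 11 12 4 7 7 1 12 2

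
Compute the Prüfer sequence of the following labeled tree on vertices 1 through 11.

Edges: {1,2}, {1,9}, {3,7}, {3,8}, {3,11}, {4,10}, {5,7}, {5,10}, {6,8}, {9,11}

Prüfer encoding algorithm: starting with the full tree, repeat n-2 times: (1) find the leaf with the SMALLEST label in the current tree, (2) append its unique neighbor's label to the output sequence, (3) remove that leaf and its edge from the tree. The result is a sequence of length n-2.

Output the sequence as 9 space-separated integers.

Step 1: leaves = {2,4,6}. Remove smallest leaf 2, emit neighbor 1.
Step 2: leaves = {1,4,6}. Remove smallest leaf 1, emit neighbor 9.
Step 3: leaves = {4,6,9}. Remove smallest leaf 4, emit neighbor 10.
Step 4: leaves = {6,9,10}. Remove smallest leaf 6, emit neighbor 8.
Step 5: leaves = {8,9,10}. Remove smallest leaf 8, emit neighbor 3.
Step 6: leaves = {9,10}. Remove smallest leaf 9, emit neighbor 11.
Step 7: leaves = {10,11}. Remove smallest leaf 10, emit neighbor 5.
Step 8: leaves = {5,11}. Remove smallest leaf 5, emit neighbor 7.
Step 9: leaves = {7,11}. Remove smallest leaf 7, emit neighbor 3.
Done: 2 vertices remain (3, 11). Sequence = [1 9 10 8 3 11 5 7 3]

Answer: 1 9 10 8 3 11 5 7 3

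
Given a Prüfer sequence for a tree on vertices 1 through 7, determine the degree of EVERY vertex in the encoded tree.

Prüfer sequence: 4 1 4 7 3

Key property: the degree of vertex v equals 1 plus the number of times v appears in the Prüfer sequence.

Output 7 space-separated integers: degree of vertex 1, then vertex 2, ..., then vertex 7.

Answer: 2 1 2 3 1 1 2

Derivation:
p_1 = 4: count[4] becomes 1
p_2 = 1: count[1] becomes 1
p_3 = 4: count[4] becomes 2
p_4 = 7: count[7] becomes 1
p_5 = 3: count[3] becomes 1
Degrees (1 + count): deg[1]=1+1=2, deg[2]=1+0=1, deg[3]=1+1=2, deg[4]=1+2=3, deg[5]=1+0=1, deg[6]=1+0=1, deg[7]=1+1=2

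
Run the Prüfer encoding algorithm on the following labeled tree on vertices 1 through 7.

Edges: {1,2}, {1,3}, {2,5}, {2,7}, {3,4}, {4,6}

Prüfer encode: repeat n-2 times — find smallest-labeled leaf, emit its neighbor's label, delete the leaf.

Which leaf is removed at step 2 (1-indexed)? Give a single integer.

Step 1: current leaves = {5,6,7}. Remove leaf 5 (neighbor: 2).
Step 2: current leaves = {6,7}. Remove leaf 6 (neighbor: 4).

Answer: 6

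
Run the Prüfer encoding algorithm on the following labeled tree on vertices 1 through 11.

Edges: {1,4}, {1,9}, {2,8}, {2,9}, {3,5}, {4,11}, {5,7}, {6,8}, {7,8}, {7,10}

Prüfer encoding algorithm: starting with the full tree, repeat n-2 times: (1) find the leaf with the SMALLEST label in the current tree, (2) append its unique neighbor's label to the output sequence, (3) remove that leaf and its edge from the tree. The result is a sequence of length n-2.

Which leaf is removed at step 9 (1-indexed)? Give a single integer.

Step 1: current leaves = {3,6,10,11}. Remove leaf 3 (neighbor: 5).
Step 2: current leaves = {5,6,10,11}. Remove leaf 5 (neighbor: 7).
Step 3: current leaves = {6,10,11}. Remove leaf 6 (neighbor: 8).
Step 4: current leaves = {10,11}. Remove leaf 10 (neighbor: 7).
Step 5: current leaves = {7,11}. Remove leaf 7 (neighbor: 8).
Step 6: current leaves = {8,11}. Remove leaf 8 (neighbor: 2).
Step 7: current leaves = {2,11}. Remove leaf 2 (neighbor: 9).
Step 8: current leaves = {9,11}. Remove leaf 9 (neighbor: 1).
Step 9: current leaves = {1,11}. Remove leaf 1 (neighbor: 4).

Answer: 1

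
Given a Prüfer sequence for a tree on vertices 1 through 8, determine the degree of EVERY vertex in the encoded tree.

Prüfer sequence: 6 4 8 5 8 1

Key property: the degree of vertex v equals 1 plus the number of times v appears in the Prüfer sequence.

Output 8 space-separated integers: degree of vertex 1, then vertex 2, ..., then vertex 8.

Answer: 2 1 1 2 2 2 1 3

Derivation:
p_1 = 6: count[6] becomes 1
p_2 = 4: count[4] becomes 1
p_3 = 8: count[8] becomes 1
p_4 = 5: count[5] becomes 1
p_5 = 8: count[8] becomes 2
p_6 = 1: count[1] becomes 1
Degrees (1 + count): deg[1]=1+1=2, deg[2]=1+0=1, deg[3]=1+0=1, deg[4]=1+1=2, deg[5]=1+1=2, deg[6]=1+1=2, deg[7]=1+0=1, deg[8]=1+2=3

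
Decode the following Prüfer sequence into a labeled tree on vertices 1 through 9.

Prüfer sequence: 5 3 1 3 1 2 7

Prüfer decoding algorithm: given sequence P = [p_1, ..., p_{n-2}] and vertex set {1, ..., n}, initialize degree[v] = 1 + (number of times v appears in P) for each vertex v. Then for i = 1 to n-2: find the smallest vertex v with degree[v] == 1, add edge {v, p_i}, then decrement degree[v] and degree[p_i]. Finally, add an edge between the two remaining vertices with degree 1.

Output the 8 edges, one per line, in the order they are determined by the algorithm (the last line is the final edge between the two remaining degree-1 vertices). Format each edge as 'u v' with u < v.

Initial degrees: {1:3, 2:2, 3:3, 4:1, 5:2, 6:1, 7:2, 8:1, 9:1}
Step 1: smallest deg-1 vertex = 4, p_1 = 5. Add edge {4,5}. Now deg[4]=0, deg[5]=1.
Step 2: smallest deg-1 vertex = 5, p_2 = 3. Add edge {3,5}. Now deg[5]=0, deg[3]=2.
Step 3: smallest deg-1 vertex = 6, p_3 = 1. Add edge {1,6}. Now deg[6]=0, deg[1]=2.
Step 4: smallest deg-1 vertex = 8, p_4 = 3. Add edge {3,8}. Now deg[8]=0, deg[3]=1.
Step 5: smallest deg-1 vertex = 3, p_5 = 1. Add edge {1,3}. Now deg[3]=0, deg[1]=1.
Step 6: smallest deg-1 vertex = 1, p_6 = 2. Add edge {1,2}. Now deg[1]=0, deg[2]=1.
Step 7: smallest deg-1 vertex = 2, p_7 = 7. Add edge {2,7}. Now deg[2]=0, deg[7]=1.
Final: two remaining deg-1 vertices are 7, 9. Add edge {7,9}.

Answer: 4 5
3 5
1 6
3 8
1 3
1 2
2 7
7 9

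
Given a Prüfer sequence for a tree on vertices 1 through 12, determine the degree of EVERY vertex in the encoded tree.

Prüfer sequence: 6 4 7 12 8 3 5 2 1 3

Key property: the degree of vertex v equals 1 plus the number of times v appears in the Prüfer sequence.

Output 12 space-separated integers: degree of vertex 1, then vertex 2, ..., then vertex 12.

Answer: 2 2 3 2 2 2 2 2 1 1 1 2

Derivation:
p_1 = 6: count[6] becomes 1
p_2 = 4: count[4] becomes 1
p_3 = 7: count[7] becomes 1
p_4 = 12: count[12] becomes 1
p_5 = 8: count[8] becomes 1
p_6 = 3: count[3] becomes 1
p_7 = 5: count[5] becomes 1
p_8 = 2: count[2] becomes 1
p_9 = 1: count[1] becomes 1
p_10 = 3: count[3] becomes 2
Degrees (1 + count): deg[1]=1+1=2, deg[2]=1+1=2, deg[3]=1+2=3, deg[4]=1+1=2, deg[5]=1+1=2, deg[6]=1+1=2, deg[7]=1+1=2, deg[8]=1+1=2, deg[9]=1+0=1, deg[10]=1+0=1, deg[11]=1+0=1, deg[12]=1+1=2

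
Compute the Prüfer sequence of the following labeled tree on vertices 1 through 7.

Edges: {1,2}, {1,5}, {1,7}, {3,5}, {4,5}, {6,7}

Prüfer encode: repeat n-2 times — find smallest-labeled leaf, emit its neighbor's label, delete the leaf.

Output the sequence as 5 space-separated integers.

Step 1: leaves = {2,3,4,6}. Remove smallest leaf 2, emit neighbor 1.
Step 2: leaves = {3,4,6}. Remove smallest leaf 3, emit neighbor 5.
Step 3: leaves = {4,6}. Remove smallest leaf 4, emit neighbor 5.
Step 4: leaves = {5,6}. Remove smallest leaf 5, emit neighbor 1.
Step 5: leaves = {1,6}. Remove smallest leaf 1, emit neighbor 7.
Done: 2 vertices remain (6, 7). Sequence = [1 5 5 1 7]

Answer: 1 5 5 1 7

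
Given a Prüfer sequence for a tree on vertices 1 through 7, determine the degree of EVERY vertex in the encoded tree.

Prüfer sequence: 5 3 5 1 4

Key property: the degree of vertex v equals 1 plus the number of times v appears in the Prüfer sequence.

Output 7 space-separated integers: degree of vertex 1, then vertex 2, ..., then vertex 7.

Answer: 2 1 2 2 3 1 1

Derivation:
p_1 = 5: count[5] becomes 1
p_2 = 3: count[3] becomes 1
p_3 = 5: count[5] becomes 2
p_4 = 1: count[1] becomes 1
p_5 = 4: count[4] becomes 1
Degrees (1 + count): deg[1]=1+1=2, deg[2]=1+0=1, deg[3]=1+1=2, deg[4]=1+1=2, deg[5]=1+2=3, deg[6]=1+0=1, deg[7]=1+0=1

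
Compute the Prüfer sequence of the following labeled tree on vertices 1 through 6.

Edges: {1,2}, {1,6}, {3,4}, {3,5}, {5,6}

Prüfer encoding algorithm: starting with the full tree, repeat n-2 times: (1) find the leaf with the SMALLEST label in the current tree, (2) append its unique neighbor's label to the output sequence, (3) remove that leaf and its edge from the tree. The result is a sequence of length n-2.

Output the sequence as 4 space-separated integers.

Step 1: leaves = {2,4}. Remove smallest leaf 2, emit neighbor 1.
Step 2: leaves = {1,4}. Remove smallest leaf 1, emit neighbor 6.
Step 3: leaves = {4,6}. Remove smallest leaf 4, emit neighbor 3.
Step 4: leaves = {3,6}. Remove smallest leaf 3, emit neighbor 5.
Done: 2 vertices remain (5, 6). Sequence = [1 6 3 5]

Answer: 1 6 3 5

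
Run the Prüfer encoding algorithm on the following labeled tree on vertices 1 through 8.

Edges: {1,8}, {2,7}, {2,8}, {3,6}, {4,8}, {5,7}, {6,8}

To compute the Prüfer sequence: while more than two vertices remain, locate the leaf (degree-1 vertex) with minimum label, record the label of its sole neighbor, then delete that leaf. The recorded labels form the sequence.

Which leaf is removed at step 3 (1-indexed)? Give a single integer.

Answer: 4

Derivation:
Step 1: current leaves = {1,3,4,5}. Remove leaf 1 (neighbor: 8).
Step 2: current leaves = {3,4,5}. Remove leaf 3 (neighbor: 6).
Step 3: current leaves = {4,5,6}. Remove leaf 4 (neighbor: 8).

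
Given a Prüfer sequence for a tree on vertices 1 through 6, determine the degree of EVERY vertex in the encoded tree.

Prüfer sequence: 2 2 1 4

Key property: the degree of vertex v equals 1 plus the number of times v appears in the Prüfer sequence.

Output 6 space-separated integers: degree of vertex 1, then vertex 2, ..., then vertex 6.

p_1 = 2: count[2] becomes 1
p_2 = 2: count[2] becomes 2
p_3 = 1: count[1] becomes 1
p_4 = 4: count[4] becomes 1
Degrees (1 + count): deg[1]=1+1=2, deg[2]=1+2=3, deg[3]=1+0=1, deg[4]=1+1=2, deg[5]=1+0=1, deg[6]=1+0=1

Answer: 2 3 1 2 1 1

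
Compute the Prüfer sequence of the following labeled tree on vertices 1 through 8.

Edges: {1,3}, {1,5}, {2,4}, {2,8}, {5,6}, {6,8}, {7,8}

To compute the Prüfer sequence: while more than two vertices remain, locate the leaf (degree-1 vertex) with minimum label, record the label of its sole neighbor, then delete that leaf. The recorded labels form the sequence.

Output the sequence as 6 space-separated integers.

Step 1: leaves = {3,4,7}. Remove smallest leaf 3, emit neighbor 1.
Step 2: leaves = {1,4,7}. Remove smallest leaf 1, emit neighbor 5.
Step 3: leaves = {4,5,7}. Remove smallest leaf 4, emit neighbor 2.
Step 4: leaves = {2,5,7}. Remove smallest leaf 2, emit neighbor 8.
Step 5: leaves = {5,7}. Remove smallest leaf 5, emit neighbor 6.
Step 6: leaves = {6,7}. Remove smallest leaf 6, emit neighbor 8.
Done: 2 vertices remain (7, 8). Sequence = [1 5 2 8 6 8]

Answer: 1 5 2 8 6 8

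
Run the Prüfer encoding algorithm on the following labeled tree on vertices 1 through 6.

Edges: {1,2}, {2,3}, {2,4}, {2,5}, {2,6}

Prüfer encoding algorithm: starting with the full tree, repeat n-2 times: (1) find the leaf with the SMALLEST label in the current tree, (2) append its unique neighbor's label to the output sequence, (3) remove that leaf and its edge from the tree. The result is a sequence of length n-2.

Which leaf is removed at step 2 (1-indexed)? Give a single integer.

Answer: 3

Derivation:
Step 1: current leaves = {1,3,4,5,6}. Remove leaf 1 (neighbor: 2).
Step 2: current leaves = {3,4,5,6}. Remove leaf 3 (neighbor: 2).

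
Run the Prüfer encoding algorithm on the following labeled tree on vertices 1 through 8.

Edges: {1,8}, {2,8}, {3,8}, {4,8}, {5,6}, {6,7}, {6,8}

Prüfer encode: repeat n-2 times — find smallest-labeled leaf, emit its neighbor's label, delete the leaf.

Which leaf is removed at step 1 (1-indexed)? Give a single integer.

Answer: 1

Derivation:
Step 1: current leaves = {1,2,3,4,5,7}. Remove leaf 1 (neighbor: 8).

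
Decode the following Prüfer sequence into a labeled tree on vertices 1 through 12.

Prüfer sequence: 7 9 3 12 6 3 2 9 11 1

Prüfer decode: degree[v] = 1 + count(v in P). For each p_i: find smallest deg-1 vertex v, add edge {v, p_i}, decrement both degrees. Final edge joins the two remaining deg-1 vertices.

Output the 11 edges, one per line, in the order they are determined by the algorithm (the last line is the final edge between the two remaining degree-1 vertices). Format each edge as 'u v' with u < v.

Initial degrees: {1:2, 2:2, 3:3, 4:1, 5:1, 6:2, 7:2, 8:1, 9:3, 10:1, 11:2, 12:2}
Step 1: smallest deg-1 vertex = 4, p_1 = 7. Add edge {4,7}. Now deg[4]=0, deg[7]=1.
Step 2: smallest deg-1 vertex = 5, p_2 = 9. Add edge {5,9}. Now deg[5]=0, deg[9]=2.
Step 3: smallest deg-1 vertex = 7, p_3 = 3. Add edge {3,7}. Now deg[7]=0, deg[3]=2.
Step 4: smallest deg-1 vertex = 8, p_4 = 12. Add edge {8,12}. Now deg[8]=0, deg[12]=1.
Step 5: smallest deg-1 vertex = 10, p_5 = 6. Add edge {6,10}. Now deg[10]=0, deg[6]=1.
Step 6: smallest deg-1 vertex = 6, p_6 = 3. Add edge {3,6}. Now deg[6]=0, deg[3]=1.
Step 7: smallest deg-1 vertex = 3, p_7 = 2. Add edge {2,3}. Now deg[3]=0, deg[2]=1.
Step 8: smallest deg-1 vertex = 2, p_8 = 9. Add edge {2,9}. Now deg[2]=0, deg[9]=1.
Step 9: smallest deg-1 vertex = 9, p_9 = 11. Add edge {9,11}. Now deg[9]=0, deg[11]=1.
Step 10: smallest deg-1 vertex = 11, p_10 = 1. Add edge {1,11}. Now deg[11]=0, deg[1]=1.
Final: two remaining deg-1 vertices are 1, 12. Add edge {1,12}.

Answer: 4 7
5 9
3 7
8 12
6 10
3 6
2 3
2 9
9 11
1 11
1 12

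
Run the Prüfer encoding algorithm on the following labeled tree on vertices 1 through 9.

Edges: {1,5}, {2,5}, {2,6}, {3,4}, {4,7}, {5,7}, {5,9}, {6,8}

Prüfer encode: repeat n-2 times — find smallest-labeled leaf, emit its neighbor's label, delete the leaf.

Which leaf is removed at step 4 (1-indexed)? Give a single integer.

Answer: 7

Derivation:
Step 1: current leaves = {1,3,8,9}. Remove leaf 1 (neighbor: 5).
Step 2: current leaves = {3,8,9}. Remove leaf 3 (neighbor: 4).
Step 3: current leaves = {4,8,9}. Remove leaf 4 (neighbor: 7).
Step 4: current leaves = {7,8,9}. Remove leaf 7 (neighbor: 5).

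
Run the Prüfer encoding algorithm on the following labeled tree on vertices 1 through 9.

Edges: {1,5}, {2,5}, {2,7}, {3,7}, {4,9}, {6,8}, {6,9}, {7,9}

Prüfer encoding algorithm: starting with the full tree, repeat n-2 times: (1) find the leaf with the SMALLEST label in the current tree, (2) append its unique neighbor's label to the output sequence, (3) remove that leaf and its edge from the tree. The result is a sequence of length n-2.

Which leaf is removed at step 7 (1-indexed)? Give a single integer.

Answer: 8

Derivation:
Step 1: current leaves = {1,3,4,8}. Remove leaf 1 (neighbor: 5).
Step 2: current leaves = {3,4,5,8}. Remove leaf 3 (neighbor: 7).
Step 3: current leaves = {4,5,8}. Remove leaf 4 (neighbor: 9).
Step 4: current leaves = {5,8}. Remove leaf 5 (neighbor: 2).
Step 5: current leaves = {2,8}. Remove leaf 2 (neighbor: 7).
Step 6: current leaves = {7,8}. Remove leaf 7 (neighbor: 9).
Step 7: current leaves = {8,9}. Remove leaf 8 (neighbor: 6).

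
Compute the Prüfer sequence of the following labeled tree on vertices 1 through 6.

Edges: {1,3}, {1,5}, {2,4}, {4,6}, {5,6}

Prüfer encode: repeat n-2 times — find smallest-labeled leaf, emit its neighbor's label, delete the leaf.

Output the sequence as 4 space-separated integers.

Step 1: leaves = {2,3}. Remove smallest leaf 2, emit neighbor 4.
Step 2: leaves = {3,4}. Remove smallest leaf 3, emit neighbor 1.
Step 3: leaves = {1,4}. Remove smallest leaf 1, emit neighbor 5.
Step 4: leaves = {4,5}. Remove smallest leaf 4, emit neighbor 6.
Done: 2 vertices remain (5, 6). Sequence = [4 1 5 6]

Answer: 4 1 5 6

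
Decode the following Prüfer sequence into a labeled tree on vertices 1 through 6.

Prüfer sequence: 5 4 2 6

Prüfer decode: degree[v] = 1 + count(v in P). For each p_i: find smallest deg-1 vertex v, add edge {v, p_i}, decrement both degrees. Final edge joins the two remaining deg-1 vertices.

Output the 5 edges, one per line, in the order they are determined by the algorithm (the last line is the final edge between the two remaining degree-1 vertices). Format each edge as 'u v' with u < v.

Answer: 1 5
3 4
2 4
2 6
5 6

Derivation:
Initial degrees: {1:1, 2:2, 3:1, 4:2, 5:2, 6:2}
Step 1: smallest deg-1 vertex = 1, p_1 = 5. Add edge {1,5}. Now deg[1]=0, deg[5]=1.
Step 2: smallest deg-1 vertex = 3, p_2 = 4. Add edge {3,4}. Now deg[3]=0, deg[4]=1.
Step 3: smallest deg-1 vertex = 4, p_3 = 2. Add edge {2,4}. Now deg[4]=0, deg[2]=1.
Step 4: smallest deg-1 vertex = 2, p_4 = 6. Add edge {2,6}. Now deg[2]=0, deg[6]=1.
Final: two remaining deg-1 vertices are 5, 6. Add edge {5,6}.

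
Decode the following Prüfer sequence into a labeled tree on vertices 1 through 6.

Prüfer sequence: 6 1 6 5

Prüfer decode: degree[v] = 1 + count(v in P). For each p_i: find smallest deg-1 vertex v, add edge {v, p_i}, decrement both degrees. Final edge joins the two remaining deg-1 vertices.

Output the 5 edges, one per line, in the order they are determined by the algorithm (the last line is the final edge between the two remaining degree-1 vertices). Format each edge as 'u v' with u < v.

Initial degrees: {1:2, 2:1, 3:1, 4:1, 5:2, 6:3}
Step 1: smallest deg-1 vertex = 2, p_1 = 6. Add edge {2,6}. Now deg[2]=0, deg[6]=2.
Step 2: smallest deg-1 vertex = 3, p_2 = 1. Add edge {1,3}. Now deg[3]=0, deg[1]=1.
Step 3: smallest deg-1 vertex = 1, p_3 = 6. Add edge {1,6}. Now deg[1]=0, deg[6]=1.
Step 4: smallest deg-1 vertex = 4, p_4 = 5. Add edge {4,5}. Now deg[4]=0, deg[5]=1.
Final: two remaining deg-1 vertices are 5, 6. Add edge {5,6}.

Answer: 2 6
1 3
1 6
4 5
5 6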